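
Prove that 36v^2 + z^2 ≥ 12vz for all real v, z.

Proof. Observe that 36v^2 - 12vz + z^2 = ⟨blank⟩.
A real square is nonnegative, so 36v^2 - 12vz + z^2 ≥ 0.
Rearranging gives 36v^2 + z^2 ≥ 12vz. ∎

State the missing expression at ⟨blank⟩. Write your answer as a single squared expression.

(6v - z)^2

36v^2 - 12vz + z^2 is a perfect-square trinomial: the outer terms are (6v)^2 and (z)^2, and the cross term is -2·6v·z.
So 36v^2 - 12vz + z^2 = (6v - z)^2 ≥ 0.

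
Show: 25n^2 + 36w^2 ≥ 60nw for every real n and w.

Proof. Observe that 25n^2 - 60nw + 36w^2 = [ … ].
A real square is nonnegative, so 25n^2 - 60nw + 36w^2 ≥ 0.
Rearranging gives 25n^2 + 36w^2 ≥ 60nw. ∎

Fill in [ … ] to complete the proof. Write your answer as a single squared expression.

(5n - 6w)^2

The leading and trailing coefficients are 5^2 and 6^2, and 60 = 2·5·6, so the trinomial is (5n - 6w)^2.
Hence 25n^2 - 60nw + 36w^2 ≥ 0.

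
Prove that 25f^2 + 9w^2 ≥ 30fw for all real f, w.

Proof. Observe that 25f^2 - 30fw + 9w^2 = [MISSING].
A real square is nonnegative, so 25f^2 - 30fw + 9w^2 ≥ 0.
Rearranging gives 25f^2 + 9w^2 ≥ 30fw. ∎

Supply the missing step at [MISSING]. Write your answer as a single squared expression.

(5f - 3w)^2

25f^2 - 30fw + 9w^2 is a perfect-square trinomial: the outer terms are (5f)^2 and (3w)^2, and the cross term is -2·5f·3w.
So 25f^2 - 30fw + 9w^2 = (5f - 3w)^2 ≥ 0.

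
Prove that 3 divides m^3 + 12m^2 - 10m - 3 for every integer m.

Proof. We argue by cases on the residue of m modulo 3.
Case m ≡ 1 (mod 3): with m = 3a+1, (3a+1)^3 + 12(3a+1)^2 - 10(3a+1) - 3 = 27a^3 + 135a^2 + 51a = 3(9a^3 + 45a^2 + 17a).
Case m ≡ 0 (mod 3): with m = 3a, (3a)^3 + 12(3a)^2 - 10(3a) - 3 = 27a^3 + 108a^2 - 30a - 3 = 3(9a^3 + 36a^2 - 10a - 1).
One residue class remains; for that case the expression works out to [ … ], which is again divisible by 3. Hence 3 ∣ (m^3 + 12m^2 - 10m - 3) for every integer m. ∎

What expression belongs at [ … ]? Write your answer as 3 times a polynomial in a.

3(9a^3 + 54a^2 + 50a + 11)

The residues treated are {1, 0}, so the missing case is m ≡ 2 (mod 3); write m = 3a+2.
Then (3a+2)^3 + 12(3a+2)^2 - 10(3a+2) - 3 = 27a^3 + 162a^2 + 150a + 33 = 3(9a^3 + 54a^2 + 50a + 11).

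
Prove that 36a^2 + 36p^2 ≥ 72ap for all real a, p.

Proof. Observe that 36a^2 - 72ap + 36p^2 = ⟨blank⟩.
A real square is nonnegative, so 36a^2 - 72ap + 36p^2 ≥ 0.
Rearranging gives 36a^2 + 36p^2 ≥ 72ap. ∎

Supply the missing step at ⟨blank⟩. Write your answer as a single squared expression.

36a^2 - 72ap + 36p^2 is a perfect-square trinomial: the outer terms are (6a)^2 and (6p)^2, and the cross term is -2·6a·6p.
So 36a^2 - 72ap + 36p^2 = (6a - 6p)^2 ≥ 0.

(6a - 6p)^2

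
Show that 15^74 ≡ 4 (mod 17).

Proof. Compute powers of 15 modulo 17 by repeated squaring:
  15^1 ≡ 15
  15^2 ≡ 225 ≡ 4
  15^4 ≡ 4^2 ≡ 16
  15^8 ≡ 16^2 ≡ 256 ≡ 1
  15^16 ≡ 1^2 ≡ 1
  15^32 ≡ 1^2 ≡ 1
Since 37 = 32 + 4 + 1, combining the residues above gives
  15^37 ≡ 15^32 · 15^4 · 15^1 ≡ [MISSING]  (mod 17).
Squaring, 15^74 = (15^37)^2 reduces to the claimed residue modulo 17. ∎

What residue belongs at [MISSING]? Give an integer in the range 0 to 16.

2

15^32 · 15^4 · 15^1 ≡ 1 · 16 · 15 = 240.
240 mod 17 = 2, so 15^37 ≡ 2 (mod 17).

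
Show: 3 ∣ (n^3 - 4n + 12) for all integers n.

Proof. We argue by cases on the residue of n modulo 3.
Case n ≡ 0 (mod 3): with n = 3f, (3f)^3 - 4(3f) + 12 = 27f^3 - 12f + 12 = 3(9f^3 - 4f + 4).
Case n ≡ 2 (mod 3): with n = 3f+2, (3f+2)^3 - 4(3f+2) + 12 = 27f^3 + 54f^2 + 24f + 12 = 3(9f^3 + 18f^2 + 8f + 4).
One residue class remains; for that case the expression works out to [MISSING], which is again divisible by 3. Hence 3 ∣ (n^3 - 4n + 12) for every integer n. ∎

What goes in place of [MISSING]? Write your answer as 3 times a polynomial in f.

Only n ≡ 1 (mod 3) is unaccounted for. Put n = 3f+1:
(3f+1)^3 - 4(3f+1) + 12 expands to 27f^3 + 27f^2 - 3f + 9,
and factoring out 3 leaves 3(9f^3 + 9f^2 - f + 3).

3(9f^3 + 9f^2 - f + 3)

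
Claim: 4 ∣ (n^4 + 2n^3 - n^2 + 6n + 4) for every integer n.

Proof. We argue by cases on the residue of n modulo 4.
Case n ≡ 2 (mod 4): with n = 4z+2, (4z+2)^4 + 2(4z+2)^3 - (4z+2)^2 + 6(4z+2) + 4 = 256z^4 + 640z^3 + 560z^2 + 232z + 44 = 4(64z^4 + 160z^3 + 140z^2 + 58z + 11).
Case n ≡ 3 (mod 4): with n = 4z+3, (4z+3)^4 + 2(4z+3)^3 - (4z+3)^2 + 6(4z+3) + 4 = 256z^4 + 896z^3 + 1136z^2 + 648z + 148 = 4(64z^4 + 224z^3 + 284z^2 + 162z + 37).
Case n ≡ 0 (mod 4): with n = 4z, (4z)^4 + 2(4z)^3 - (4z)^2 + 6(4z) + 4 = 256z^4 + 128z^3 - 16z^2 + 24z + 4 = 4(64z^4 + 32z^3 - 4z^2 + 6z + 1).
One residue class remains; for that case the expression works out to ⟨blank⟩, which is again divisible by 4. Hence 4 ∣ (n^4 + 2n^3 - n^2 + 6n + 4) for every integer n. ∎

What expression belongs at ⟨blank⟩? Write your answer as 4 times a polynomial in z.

4(64z^4 + 96z^3 + 44z^2 + 14z + 3)

The residues treated are {2, 3, 0}, so the missing case is n ≡ 1 (mod 4); write n = 4z+1.
Then (4z+1)^4 + 2(4z+1)^3 - (4z+1)^2 + 6(4z+1) + 4 = 256z^4 + 384z^3 + 176z^2 + 56z + 12 = 4(64z^4 + 96z^3 + 44z^2 + 14z + 3).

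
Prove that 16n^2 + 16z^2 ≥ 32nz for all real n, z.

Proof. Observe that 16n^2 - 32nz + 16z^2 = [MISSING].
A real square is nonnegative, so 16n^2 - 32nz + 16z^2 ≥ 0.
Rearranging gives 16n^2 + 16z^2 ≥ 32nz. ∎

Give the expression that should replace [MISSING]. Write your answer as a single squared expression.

The leading and trailing coefficients are 4^2 and 4^2, and 32 = 2·4·4, so the trinomial is (4n - 4z)^2.
Hence 16n^2 - 32nz + 16z^2 ≥ 0.

(4n - 4z)^2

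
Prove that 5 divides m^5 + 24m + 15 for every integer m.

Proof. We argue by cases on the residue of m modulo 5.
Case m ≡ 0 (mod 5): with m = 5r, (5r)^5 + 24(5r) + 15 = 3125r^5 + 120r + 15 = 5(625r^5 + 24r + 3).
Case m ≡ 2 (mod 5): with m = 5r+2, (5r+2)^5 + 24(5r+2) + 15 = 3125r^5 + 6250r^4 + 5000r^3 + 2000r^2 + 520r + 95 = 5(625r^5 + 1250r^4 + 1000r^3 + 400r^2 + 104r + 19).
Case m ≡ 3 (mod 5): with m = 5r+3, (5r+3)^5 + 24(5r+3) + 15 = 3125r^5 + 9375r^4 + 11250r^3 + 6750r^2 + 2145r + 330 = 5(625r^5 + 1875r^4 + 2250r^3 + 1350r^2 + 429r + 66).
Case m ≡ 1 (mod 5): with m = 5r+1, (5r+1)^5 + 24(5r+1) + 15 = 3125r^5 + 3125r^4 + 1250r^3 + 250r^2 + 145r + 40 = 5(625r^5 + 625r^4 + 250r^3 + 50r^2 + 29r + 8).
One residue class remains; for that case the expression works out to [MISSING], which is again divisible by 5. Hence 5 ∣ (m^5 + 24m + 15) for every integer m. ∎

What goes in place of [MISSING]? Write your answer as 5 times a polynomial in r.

5(625r^5 + 2500r^4 + 4000r^3 + 3200r^2 + 1304r + 227)

The residues treated are {0, 2, 3, 1}, so the missing case is m ≡ 4 (mod 5); write m = 5r+4.
Then (5r+4)^5 + 24(5r+4) + 15 = 3125r^5 + 12500r^4 + 20000r^3 + 16000r^2 + 6520r + 1135 = 5(625r^5 + 2500r^4 + 4000r^3 + 3200r^2 + 1304r + 227).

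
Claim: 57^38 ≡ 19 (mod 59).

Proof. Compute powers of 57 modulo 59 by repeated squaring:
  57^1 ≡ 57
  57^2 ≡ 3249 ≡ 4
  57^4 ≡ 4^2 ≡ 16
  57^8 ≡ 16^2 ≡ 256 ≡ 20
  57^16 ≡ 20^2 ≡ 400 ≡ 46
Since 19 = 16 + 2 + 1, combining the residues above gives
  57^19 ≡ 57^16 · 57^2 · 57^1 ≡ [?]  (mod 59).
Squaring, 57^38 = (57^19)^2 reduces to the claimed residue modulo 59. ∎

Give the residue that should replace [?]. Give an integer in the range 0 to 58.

Multiply the listed residues: 46 · 4 · 57 = 184 → 10488.
Reducing modulo 59: 10488 = 177·59 + 45, so 57^19 ≡ 45.

45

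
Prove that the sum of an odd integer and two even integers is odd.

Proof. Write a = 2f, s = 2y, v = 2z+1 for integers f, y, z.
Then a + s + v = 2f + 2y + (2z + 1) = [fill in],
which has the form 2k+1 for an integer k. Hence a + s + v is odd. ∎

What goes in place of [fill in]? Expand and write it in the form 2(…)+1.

Expanding: 2f + 2y + (2z + 1) = 2f + 2y + 2z + 1.
Every term except the constant is even, so this is 2(f + y + z) + 1,
and f + y + z ∈ ℤ gives the required form.

2(f + y + z) + 1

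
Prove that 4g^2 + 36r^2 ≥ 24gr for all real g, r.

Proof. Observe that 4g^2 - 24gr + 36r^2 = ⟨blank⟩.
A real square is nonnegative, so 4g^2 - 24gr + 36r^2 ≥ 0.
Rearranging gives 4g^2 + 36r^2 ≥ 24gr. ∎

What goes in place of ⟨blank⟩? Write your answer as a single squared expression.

4g^2 - 24gr + 36r^2 is a perfect-square trinomial: the outer terms are (2g)^2 and (6r)^2, and the cross term is -2·2g·6r.
So 4g^2 - 24gr + 36r^2 = (2g - 6r)^2 ≥ 0.

(2g - 6r)^2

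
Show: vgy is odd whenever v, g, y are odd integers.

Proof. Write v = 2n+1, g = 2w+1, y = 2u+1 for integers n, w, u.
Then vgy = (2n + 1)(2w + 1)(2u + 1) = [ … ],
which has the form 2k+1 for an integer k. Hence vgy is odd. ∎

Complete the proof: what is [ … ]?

(2n + 1)(2w + 1)(2u + 1) = 8nuw + 4nu + 4nw + 2n + 4uw + 2u + 2w + 1
= 2(4nuw + 2nu + 2nw + n + 2uw + u + w) + 1.
Since 4nuw + 2nu + 2nw + n + 2uw + u + w is an integer, the product is of the form 2k+1 for an integer k.

2(4nuw + 2nu + 2nw + n + 2uw + u + w) + 1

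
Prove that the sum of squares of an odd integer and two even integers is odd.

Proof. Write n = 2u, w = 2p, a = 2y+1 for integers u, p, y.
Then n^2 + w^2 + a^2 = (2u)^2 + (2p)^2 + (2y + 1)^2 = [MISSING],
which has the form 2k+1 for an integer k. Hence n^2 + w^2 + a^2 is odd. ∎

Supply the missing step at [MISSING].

Expanding: (2u)^2 + (2p)^2 + (2y + 1)^2 = 4p^2 + 4u^2 + 4y^2 + 4y + 1.
Every term except the constant is even, so this is 2(2p^2 + 2u^2 + 2y^2 + 2y) + 1,
and 2p^2 + 2u^2 + 2y^2 + 2y ∈ ℤ gives the required form.

2(2p^2 + 2u^2 + 2y^2 + 2y) + 1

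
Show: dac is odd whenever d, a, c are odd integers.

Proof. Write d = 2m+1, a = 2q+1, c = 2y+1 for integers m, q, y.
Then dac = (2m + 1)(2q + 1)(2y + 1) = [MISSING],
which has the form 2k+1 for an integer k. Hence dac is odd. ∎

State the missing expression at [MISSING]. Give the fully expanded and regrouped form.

2(4mqy + 2mq + 2my + m + 2qy + q + y) + 1

Expanding: (2m + 1)(2q + 1)(2y + 1) = 8mqy + 4mq + 4my + 2m + 4qy + 2q + 2y + 1.
Every term except the constant is even, so this is 2(4mqy + 2mq + 2my + m + 2qy + q + y) + 1,
and 4mqy + 2mq + 2my + m + 2qy + q + y ∈ ℤ gives the required form.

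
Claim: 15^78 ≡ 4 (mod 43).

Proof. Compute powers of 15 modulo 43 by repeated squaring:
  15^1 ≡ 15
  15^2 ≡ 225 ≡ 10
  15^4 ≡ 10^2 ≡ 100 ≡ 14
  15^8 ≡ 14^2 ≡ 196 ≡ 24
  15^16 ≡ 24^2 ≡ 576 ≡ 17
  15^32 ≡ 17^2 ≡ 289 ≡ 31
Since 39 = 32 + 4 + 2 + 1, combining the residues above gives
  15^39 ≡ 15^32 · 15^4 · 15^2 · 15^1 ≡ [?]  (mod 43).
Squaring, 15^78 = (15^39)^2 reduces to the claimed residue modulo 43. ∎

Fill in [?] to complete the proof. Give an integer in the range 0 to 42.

15^32 · 15^4 · 15^2 · 15^1 ≡ 31 · 14 · 10 · 15 = 65100.
65100 mod 43 = 41, so 15^39 ≡ 41 (mod 43).

41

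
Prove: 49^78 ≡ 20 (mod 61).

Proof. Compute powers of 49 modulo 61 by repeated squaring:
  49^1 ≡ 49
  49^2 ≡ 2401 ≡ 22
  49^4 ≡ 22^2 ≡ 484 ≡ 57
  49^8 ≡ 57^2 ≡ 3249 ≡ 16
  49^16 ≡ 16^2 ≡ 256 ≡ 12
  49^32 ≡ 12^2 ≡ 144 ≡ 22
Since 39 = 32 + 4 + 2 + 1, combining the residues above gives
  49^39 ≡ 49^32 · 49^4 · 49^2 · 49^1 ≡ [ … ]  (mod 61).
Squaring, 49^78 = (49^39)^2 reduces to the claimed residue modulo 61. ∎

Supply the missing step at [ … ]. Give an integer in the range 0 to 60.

Multiply the listed residues: 22 · 57 · 22 · 49 = 1254 → 27588 → 1351812.
Reducing modulo 61: 1351812 = 22160·61 + 52, so 49^39 ≡ 52.

52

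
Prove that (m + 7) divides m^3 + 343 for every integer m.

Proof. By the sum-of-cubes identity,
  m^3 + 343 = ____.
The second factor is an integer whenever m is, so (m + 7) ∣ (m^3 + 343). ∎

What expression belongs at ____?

Polynomial division of m^3 + 343 by m + 7 leaves remainder 0 and quotient m^2 - 7m + 49.
Hence m^3 + 343 = (m + 7)(m^2 - 7m + 49).

(m + 7)(m^2 - 7m + 49)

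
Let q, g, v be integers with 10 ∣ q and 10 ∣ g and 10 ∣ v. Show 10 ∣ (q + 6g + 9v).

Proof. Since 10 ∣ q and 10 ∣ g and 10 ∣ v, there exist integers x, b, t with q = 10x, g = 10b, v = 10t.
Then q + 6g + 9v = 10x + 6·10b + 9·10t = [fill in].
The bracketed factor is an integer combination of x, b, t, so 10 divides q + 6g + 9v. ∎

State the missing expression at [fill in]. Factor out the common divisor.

Pull the common 10 out of every term: 10x + 6·10b + 9·10t = 10(6b + 9t + x).
6b + 9t + x is an integer, which exhibits the divisibility.

10(6b + 9t + x)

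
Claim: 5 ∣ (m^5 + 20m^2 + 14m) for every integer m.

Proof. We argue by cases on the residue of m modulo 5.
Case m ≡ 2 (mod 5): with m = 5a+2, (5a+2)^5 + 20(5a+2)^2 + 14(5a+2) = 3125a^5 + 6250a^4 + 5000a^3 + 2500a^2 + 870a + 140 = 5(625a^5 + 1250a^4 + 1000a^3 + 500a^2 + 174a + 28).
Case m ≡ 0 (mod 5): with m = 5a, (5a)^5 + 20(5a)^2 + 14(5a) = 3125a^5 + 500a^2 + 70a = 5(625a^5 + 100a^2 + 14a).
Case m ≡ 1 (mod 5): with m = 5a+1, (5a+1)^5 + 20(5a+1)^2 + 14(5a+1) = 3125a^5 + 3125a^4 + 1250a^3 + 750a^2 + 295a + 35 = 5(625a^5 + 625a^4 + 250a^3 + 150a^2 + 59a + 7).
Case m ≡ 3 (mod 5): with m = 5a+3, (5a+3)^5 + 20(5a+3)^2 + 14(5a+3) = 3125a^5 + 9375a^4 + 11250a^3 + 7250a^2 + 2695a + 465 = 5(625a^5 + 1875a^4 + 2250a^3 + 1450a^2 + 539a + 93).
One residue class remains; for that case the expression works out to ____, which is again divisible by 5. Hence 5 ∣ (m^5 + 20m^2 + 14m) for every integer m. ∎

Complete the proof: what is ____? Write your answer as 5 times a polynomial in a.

Only m ≡ 4 (mod 5) is unaccounted for. Put m = 5a+4:
(5a+4)^5 + 20(5a+4)^2 + 14(5a+4) expands to 3125a^5 + 12500a^4 + 20000a^3 + 16500a^2 + 7270a + 1400,
and factoring out 5 leaves 5(625a^5 + 2500a^4 + 4000a^3 + 3300a^2 + 1454a + 280).

5(625a^5 + 2500a^4 + 4000a^3 + 3300a^2 + 1454a + 280)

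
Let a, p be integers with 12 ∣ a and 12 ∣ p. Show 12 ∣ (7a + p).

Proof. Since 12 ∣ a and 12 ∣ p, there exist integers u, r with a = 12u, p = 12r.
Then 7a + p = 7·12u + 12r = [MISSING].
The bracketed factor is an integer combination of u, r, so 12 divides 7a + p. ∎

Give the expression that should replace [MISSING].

Pull the common 12 out of every term: 7·12u + 12r = 12(r + 7u).
r + 7u is an integer, which exhibits the divisibility.

12(r + 7u)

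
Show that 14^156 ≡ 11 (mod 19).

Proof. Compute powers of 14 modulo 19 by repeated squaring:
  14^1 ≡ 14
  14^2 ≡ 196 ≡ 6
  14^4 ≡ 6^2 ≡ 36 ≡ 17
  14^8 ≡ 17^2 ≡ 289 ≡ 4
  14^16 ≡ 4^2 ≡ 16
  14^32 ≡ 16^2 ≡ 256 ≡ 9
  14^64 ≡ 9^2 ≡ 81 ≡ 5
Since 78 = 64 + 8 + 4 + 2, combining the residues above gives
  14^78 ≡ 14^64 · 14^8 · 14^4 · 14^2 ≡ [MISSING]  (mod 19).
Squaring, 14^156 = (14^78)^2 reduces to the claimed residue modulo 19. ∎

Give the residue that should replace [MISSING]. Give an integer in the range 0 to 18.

Multiply the listed residues: 5 · 4 · 17 · 6 = 20 → 340 → 2040.
Reducing modulo 19: 2040 = 107·19 + 7, so 14^78 ≡ 7.

7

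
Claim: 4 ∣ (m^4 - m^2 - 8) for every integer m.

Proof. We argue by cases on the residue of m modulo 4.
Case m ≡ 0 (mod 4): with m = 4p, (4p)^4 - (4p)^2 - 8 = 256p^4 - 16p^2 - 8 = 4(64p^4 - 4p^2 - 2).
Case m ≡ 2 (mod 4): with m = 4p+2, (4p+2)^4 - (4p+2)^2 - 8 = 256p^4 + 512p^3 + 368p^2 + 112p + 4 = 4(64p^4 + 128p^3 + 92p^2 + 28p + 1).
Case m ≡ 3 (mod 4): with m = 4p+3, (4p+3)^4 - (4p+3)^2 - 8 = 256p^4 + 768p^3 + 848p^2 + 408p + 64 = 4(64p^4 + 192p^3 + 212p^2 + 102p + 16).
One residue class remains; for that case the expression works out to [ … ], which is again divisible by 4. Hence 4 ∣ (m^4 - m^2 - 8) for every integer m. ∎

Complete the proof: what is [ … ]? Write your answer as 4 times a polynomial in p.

4(64p^4 + 64p^3 + 20p^2 + 2p - 2)

The residues treated are {0, 2, 3}, so the missing case is m ≡ 1 (mod 4); write m = 4p+1.
Then (4p+1)^4 - (4p+1)^2 - 8 = 256p^4 + 256p^3 + 80p^2 + 8p - 8 = 4(64p^4 + 64p^3 + 20p^2 + 2p - 2).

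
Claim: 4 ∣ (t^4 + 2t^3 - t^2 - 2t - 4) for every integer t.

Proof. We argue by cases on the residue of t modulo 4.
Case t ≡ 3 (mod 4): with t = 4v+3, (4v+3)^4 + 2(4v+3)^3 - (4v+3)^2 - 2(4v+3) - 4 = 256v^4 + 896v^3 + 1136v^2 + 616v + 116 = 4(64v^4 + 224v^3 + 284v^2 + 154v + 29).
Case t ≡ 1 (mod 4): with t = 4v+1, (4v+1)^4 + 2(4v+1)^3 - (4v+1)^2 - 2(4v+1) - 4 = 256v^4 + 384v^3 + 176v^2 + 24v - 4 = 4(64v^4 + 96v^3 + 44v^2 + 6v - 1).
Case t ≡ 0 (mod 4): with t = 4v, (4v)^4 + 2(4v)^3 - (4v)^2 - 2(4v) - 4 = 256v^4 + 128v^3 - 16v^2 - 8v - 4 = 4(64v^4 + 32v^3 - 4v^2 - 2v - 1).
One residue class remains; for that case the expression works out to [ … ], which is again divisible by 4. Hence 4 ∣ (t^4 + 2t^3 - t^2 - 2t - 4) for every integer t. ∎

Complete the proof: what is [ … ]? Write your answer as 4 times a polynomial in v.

The residues treated are {3, 1, 0}, so the missing case is t ≡ 2 (mod 4); write t = 4v+2.
Then (4v+2)^4 + 2(4v+2)^3 - (4v+2)^2 - 2(4v+2) - 4 = 256v^4 + 640v^3 + 560v^2 + 200v + 20 = 4(64v^4 + 160v^3 + 140v^2 + 50v + 5).

4(64v^4 + 160v^3 + 140v^2 + 50v + 5)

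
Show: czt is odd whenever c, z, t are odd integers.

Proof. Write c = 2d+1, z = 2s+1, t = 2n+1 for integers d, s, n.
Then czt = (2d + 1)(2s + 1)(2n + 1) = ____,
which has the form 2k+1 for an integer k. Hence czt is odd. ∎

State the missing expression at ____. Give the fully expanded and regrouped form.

2(4dns + 2dn + 2ds + d + 2ns + n + s) + 1

(2d + 1)(2s + 1)(2n + 1) = 8dns + 4dn + 4ds + 2d + 4ns + 2n + 2s + 1
= 2(4dns + 2dn + 2ds + d + 2ns + n + s) + 1.
Since 4dns + 2dn + 2ds + d + 2ns + n + s is an integer, the product is of the form 2k+1 for an integer k.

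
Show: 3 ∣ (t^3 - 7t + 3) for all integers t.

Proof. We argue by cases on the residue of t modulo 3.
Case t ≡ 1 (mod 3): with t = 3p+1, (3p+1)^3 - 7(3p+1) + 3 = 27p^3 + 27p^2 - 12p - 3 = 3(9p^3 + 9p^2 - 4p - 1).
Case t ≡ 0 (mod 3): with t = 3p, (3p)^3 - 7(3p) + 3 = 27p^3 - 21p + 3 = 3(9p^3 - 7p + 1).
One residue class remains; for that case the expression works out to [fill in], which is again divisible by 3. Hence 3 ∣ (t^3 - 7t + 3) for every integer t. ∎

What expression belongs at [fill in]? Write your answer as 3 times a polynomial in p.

3(9p^3 + 18p^2 + 5p - 1)

The residues treated are {1, 0}, so the missing case is t ≡ 2 (mod 3); write t = 3p+2.
Then (3p+2)^3 - 7(3p+2) + 3 = 27p^3 + 54p^2 + 15p - 3 = 3(9p^3 + 18p^2 + 5p - 1).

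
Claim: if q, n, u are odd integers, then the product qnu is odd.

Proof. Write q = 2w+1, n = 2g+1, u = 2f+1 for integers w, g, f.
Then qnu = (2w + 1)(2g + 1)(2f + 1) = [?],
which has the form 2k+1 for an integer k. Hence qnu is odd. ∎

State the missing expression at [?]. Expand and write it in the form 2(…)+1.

(2w + 1)(2g + 1)(2f + 1) = 8fgw + 4fg + 4fw + 2f + 4gw + 2g + 2w + 1
= 2(4fgw + 2fg + 2fw + f + 2gw + g + w) + 1.
Since 4fgw + 2fg + 2fw + f + 2gw + g + w is an integer, the product is of the form 2k+1 for an integer k.

2(4fgw + 2fg + 2fw + f + 2gw + g + w) + 1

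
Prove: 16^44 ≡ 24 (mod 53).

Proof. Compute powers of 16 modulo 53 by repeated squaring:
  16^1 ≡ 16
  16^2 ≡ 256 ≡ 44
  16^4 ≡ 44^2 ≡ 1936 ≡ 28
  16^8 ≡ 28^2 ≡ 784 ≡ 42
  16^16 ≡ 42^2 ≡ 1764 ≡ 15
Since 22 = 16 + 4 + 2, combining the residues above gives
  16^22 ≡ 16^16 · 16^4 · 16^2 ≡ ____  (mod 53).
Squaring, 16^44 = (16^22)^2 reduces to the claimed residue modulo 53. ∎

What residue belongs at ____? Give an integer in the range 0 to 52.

16^16 · 16^4 · 16^2 ≡ 15 · 28 · 44 = 18480.
18480 mod 53 = 36, so 16^22 ≡ 36 (mod 53).

36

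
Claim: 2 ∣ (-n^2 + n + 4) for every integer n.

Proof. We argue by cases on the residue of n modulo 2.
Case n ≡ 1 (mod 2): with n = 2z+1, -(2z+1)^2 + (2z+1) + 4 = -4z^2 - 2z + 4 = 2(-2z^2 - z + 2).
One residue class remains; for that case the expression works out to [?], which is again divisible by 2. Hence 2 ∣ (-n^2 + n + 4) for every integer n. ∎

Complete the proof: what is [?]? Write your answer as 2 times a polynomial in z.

Only n ≡ 0 (mod 2) is unaccounted for. Put n = 2z:
-(2z)^2 + (2z) + 4 expands to -4z^2 + 2z + 4,
and factoring out 2 leaves 2(-2z^2 + z + 2).

2(-2z^2 + z + 2)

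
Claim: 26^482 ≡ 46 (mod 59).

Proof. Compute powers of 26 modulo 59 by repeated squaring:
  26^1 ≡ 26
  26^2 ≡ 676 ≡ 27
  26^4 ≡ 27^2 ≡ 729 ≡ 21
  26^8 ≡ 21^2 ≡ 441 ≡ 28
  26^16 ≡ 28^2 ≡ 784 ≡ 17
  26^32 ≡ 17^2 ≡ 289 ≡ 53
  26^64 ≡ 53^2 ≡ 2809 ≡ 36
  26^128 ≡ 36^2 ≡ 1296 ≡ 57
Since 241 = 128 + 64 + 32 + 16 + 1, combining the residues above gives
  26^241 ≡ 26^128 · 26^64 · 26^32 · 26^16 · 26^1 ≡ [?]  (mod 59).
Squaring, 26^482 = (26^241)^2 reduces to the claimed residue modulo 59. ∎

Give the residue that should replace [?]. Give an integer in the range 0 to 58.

26^128 · 26^64 · 26^32 · 26^16 · 26^1 ≡ 57 · 36 · 53 · 17 · 26 = 48070152.
48070152 mod 59 = 20, so 26^241 ≡ 20 (mod 59).

20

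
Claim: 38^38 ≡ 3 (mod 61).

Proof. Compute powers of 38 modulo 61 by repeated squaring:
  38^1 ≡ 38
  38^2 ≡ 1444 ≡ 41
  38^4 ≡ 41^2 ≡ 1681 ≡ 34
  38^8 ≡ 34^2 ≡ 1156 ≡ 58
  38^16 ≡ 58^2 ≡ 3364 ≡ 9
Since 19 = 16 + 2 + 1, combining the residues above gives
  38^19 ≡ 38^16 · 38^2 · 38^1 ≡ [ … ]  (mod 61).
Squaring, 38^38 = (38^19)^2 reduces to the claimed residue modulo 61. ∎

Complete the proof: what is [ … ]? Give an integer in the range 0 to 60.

38^16 · 38^2 · 38^1 ≡ 9 · 41 · 38 = 14022.
14022 mod 61 = 53, so 38^19 ≡ 53 (mod 61).

53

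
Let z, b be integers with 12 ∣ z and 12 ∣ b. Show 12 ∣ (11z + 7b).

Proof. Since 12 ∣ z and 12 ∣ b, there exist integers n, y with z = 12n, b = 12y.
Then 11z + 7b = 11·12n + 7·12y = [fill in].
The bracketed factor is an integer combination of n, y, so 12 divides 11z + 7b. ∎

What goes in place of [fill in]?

12(11n + 7y)

Each term has a factor of 12: 11·12n + 7·12y = 12·(11n + 7y).
Since 11n + 7y is an integer, 12 ∣ (11z + 7b).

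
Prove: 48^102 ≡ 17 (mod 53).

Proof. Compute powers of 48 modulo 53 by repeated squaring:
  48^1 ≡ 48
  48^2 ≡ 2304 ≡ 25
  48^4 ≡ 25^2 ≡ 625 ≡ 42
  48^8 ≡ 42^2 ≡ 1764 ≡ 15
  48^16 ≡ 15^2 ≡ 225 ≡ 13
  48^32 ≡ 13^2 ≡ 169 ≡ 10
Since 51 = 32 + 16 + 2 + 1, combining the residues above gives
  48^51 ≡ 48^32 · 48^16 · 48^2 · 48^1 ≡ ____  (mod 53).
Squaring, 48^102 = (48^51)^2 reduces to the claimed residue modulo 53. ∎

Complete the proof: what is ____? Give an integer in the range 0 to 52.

21

48^32 · 48^16 · 48^2 · 48^1 ≡ 10 · 13 · 25 · 48 = 156000.
156000 mod 53 = 21, so 48^51 ≡ 21 (mod 53).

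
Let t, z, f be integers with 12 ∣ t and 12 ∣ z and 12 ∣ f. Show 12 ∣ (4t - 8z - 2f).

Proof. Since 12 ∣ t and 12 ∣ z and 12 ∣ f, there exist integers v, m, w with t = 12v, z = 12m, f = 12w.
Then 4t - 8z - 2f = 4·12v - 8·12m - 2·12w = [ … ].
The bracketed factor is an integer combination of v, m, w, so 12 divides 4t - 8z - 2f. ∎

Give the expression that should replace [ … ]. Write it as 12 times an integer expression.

12(-8m + 4v - 2w)

Pull the common 12 out of every term: 4·12v - 8·12m - 2·12w = 12(-8m + 4v - 2w).
-8m + 4v - 2w is an integer, which exhibits the divisibility.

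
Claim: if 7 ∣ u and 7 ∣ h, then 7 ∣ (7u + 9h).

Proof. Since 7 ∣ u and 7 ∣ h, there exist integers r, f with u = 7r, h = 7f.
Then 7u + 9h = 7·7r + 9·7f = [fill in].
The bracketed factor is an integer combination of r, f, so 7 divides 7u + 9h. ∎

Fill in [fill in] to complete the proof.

7(9f + 7r)

Pull the common 7 out of every term: 7·7r + 9·7f = 7(9f + 7r).
9f + 7r is an integer, which exhibits the divisibility.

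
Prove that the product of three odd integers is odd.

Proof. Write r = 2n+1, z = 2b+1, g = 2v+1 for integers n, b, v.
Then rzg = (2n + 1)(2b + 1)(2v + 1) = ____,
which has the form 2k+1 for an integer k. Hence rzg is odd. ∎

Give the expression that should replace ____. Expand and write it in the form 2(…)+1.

Expanding: (2n + 1)(2b + 1)(2v + 1) = 8bnv + 4bn + 4bv + 2b + 4nv + 2n + 2v + 1.
Every term except the constant is even, so this is 2(4bnv + 2bn + 2bv + b + 2nv + n + v) + 1,
and 4bnv + 2bn + 2bv + b + 2nv + n + v ∈ ℤ gives the required form.

2(4bnv + 2bn + 2bv + b + 2nv + n + v) + 1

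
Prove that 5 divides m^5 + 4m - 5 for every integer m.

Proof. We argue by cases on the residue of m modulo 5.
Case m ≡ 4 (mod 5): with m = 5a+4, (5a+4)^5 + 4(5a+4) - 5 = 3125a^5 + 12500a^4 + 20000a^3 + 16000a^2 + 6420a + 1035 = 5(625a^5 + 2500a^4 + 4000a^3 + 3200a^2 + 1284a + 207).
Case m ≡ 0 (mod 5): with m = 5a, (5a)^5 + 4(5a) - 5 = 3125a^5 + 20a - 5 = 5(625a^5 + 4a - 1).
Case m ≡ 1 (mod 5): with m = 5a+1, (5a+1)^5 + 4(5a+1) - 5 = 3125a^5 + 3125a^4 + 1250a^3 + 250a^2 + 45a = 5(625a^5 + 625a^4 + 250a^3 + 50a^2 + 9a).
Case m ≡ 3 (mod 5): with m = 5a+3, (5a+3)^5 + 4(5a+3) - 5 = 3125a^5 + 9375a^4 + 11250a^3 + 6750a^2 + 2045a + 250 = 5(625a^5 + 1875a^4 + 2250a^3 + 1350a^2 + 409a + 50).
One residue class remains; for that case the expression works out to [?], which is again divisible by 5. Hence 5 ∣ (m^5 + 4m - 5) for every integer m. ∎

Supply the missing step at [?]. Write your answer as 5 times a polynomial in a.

Only m ≡ 2 (mod 5) is unaccounted for. Put m = 5a+2:
(5a+2)^5 + 4(5a+2) - 5 expands to 3125a^5 + 6250a^4 + 5000a^3 + 2000a^2 + 420a + 35,
and factoring out 5 leaves 5(625a^5 + 1250a^4 + 1000a^3 + 400a^2 + 84a + 7).

5(625a^5 + 1250a^4 + 1000a^3 + 400a^2 + 84a + 7)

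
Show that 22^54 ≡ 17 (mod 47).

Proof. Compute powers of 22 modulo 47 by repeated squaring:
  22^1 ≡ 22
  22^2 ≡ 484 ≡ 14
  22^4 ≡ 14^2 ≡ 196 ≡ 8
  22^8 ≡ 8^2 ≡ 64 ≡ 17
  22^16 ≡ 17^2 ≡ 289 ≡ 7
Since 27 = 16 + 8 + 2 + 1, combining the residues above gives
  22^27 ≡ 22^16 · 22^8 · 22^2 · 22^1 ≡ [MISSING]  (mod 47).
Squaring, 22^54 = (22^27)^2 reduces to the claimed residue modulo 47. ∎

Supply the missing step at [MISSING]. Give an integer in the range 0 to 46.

22^16 · 22^8 · 22^2 · 22^1 ≡ 7 · 17 · 14 · 22 = 36652.
36652 mod 47 = 39, so 22^27 ≡ 39 (mod 47).

39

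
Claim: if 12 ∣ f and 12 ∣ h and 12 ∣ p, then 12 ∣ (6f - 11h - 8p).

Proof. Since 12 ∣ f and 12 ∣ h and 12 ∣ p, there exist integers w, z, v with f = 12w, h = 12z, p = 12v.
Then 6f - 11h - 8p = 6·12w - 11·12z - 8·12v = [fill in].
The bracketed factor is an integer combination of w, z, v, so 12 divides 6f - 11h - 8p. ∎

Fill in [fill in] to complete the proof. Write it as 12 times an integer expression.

12(-8v + 6w - 11z)

Each term has a factor of 12: 6·12w - 11·12z - 8·12v = 12·(-8v + 6w - 11z).
Since -8v + 6w - 11z is an integer, 12 ∣ (6f - 11h - 8p).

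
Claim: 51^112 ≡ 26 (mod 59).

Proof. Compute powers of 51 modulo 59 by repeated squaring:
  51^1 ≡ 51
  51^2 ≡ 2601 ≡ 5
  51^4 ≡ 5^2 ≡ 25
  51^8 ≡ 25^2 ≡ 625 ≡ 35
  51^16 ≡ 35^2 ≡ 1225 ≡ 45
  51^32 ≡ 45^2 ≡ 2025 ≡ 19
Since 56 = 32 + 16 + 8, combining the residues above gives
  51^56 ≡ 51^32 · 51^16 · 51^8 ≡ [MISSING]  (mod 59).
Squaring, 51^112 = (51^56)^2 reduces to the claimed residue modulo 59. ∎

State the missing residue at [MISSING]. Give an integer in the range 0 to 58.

51^32 · 51^16 · 51^8 ≡ 19 · 45 · 35 = 29925.
29925 mod 59 = 12, so 51^56 ≡ 12 (mod 59).

12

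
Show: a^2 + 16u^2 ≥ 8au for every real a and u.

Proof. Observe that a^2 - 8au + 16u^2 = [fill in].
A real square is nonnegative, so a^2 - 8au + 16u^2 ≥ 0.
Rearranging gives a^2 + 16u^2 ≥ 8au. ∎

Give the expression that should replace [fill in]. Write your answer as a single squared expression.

(a - 4u)^2

The leading and trailing coefficients are 1^2 and 4^2, and 8 = 2·1·4, so the trinomial is (a - 4u)^2.
Hence a^2 - 8au + 16u^2 ≥ 0.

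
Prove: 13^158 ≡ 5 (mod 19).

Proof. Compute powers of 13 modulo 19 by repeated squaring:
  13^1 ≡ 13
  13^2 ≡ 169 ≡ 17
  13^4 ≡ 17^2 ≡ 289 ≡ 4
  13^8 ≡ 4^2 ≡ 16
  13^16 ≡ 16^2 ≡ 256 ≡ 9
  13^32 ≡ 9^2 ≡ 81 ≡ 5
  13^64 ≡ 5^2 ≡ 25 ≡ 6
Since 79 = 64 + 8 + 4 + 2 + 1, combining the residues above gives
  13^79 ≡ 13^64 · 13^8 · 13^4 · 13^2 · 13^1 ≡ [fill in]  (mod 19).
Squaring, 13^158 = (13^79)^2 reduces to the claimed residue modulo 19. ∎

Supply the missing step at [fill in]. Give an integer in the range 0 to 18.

13^64 · 13^8 · 13^4 · 13^2 · 13^1 ≡ 6 · 16 · 4 · 17 · 13 = 84864.
84864 mod 19 = 10, so 13^79 ≡ 10 (mod 19).

10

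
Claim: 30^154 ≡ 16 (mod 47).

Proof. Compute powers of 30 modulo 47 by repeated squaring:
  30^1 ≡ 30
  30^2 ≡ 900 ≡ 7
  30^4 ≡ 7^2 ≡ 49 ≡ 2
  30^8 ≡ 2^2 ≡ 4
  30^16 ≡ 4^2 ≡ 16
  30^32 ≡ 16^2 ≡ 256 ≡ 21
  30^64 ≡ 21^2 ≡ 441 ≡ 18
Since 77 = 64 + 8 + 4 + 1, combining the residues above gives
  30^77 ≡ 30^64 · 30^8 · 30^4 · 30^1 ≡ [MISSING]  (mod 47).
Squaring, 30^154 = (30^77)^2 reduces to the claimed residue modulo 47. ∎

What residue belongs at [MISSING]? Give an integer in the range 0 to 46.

43

30^64 · 30^8 · 30^4 · 30^1 ≡ 18 · 4 · 2 · 30 = 4320.
4320 mod 47 = 43, so 30^77 ≡ 43 (mod 47).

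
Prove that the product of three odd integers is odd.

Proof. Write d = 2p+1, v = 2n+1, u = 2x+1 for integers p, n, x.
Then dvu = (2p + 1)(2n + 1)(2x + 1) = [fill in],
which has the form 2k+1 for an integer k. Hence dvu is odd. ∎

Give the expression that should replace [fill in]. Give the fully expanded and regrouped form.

2(4npx + 2np + 2nx + n + 2px + p + x) + 1

Expanding: (2p + 1)(2n + 1)(2x + 1) = 8npx + 4np + 4nx + 2n + 4px + 2p + 2x + 1.
Every term except the constant is even, so this is 2(4npx + 2np + 2nx + n + 2px + p + x) + 1,
and 4npx + 2np + 2nx + n + 2px + p + x ∈ ℤ gives the required form.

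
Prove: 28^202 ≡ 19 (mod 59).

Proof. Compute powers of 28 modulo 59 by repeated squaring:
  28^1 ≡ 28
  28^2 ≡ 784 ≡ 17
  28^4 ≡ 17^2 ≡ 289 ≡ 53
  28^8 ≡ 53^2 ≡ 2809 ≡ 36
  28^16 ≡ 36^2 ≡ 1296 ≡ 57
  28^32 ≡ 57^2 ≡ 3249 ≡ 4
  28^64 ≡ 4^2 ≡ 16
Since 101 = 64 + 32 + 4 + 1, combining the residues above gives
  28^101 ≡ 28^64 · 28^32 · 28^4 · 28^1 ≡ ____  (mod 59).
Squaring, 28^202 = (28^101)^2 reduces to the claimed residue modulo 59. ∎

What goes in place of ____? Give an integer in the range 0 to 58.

45

28^64 · 28^32 · 28^4 · 28^1 ≡ 16 · 4 · 53 · 28 = 94976.
94976 mod 59 = 45, so 28^101 ≡ 45 (mod 59).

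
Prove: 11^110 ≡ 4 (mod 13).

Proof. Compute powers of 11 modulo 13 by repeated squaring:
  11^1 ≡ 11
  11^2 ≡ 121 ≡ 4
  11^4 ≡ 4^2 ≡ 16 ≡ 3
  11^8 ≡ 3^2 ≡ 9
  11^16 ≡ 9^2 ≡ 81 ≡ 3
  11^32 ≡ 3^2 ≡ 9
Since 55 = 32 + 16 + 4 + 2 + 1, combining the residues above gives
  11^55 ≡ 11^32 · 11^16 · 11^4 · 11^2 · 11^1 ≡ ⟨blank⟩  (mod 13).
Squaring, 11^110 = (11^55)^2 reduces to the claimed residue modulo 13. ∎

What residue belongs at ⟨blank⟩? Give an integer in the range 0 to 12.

2

11^32 · 11^16 · 11^4 · 11^2 · 11^1 ≡ 9 · 3 · 3 · 4 · 11 = 3564.
3564 mod 13 = 2, so 11^55 ≡ 2 (mod 13).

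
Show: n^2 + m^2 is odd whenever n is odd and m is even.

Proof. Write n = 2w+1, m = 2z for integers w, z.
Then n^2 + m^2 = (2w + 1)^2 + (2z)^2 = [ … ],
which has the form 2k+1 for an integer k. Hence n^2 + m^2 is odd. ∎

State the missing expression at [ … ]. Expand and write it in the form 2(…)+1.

(2w + 1)^2 + (2z)^2 = 4w^2 + 4w + 4z^2 + 1
= 2(2w^2 + 2w + 2z^2) + 1.
Since 2w^2 + 2w + 2z^2 is an integer, the sum of squares is of the form 2k+1 for an integer k.

2(2w^2 + 2w + 2z^2) + 1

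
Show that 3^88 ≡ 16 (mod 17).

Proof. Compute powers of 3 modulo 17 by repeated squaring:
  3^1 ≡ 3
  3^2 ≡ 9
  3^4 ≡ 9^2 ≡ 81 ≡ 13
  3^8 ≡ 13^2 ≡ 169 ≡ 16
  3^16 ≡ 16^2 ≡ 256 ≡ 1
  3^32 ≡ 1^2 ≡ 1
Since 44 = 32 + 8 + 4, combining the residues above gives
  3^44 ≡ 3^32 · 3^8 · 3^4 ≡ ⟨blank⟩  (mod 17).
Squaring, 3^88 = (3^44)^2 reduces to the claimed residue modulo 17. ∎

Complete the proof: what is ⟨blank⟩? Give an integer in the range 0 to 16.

3^32 · 3^8 · 3^4 ≡ 1 · 16 · 13 = 208.
208 mod 17 = 4, so 3^44 ≡ 4 (mod 17).

4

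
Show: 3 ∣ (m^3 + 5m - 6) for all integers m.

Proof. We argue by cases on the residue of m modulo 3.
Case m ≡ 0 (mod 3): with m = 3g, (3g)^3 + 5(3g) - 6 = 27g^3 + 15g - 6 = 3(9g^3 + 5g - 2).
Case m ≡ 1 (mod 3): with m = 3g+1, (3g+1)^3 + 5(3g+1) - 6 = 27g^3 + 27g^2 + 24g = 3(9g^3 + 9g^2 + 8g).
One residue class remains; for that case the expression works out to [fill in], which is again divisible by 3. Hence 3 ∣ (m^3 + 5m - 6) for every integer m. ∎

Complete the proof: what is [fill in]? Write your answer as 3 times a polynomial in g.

3(9g^3 + 18g^2 + 17g + 4)

The residues treated are {0, 1}, so the missing case is m ≡ 2 (mod 3); write m = 3g+2.
Then (3g+2)^3 + 5(3g+2) - 6 = 27g^3 + 54g^2 + 51g + 12 = 3(9g^3 + 18g^2 + 17g + 4).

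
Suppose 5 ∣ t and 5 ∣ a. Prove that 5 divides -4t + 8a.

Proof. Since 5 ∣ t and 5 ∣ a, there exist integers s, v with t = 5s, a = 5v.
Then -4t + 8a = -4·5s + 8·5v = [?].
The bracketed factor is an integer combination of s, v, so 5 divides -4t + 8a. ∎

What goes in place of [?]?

5(-4s + 8v)

Pull the common 5 out of every term: -4·5s + 8·5v = 5(-4s + 8v).
-4s + 8v is an integer, which exhibits the divisibility.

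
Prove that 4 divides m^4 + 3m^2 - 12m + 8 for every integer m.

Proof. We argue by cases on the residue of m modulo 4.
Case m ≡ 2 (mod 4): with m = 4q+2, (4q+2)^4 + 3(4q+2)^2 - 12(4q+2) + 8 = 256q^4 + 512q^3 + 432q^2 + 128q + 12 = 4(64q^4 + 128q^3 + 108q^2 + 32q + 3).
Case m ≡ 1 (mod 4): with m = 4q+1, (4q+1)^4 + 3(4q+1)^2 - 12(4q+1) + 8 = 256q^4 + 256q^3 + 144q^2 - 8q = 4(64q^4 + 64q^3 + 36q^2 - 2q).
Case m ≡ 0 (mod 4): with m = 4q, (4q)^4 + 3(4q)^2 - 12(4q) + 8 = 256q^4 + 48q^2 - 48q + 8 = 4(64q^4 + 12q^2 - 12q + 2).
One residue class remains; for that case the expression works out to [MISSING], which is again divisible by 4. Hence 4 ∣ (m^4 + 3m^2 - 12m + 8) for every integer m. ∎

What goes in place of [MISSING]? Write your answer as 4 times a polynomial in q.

4(64q^4 + 192q^3 + 228q^2 + 114q + 20)

Only m ≡ 3 (mod 4) is unaccounted for. Put m = 4q+3:
(4q+3)^4 + 3(4q+3)^2 - 12(4q+3) + 8 expands to 256q^4 + 768q^3 + 912q^2 + 456q + 80,
and factoring out 4 leaves 4(64q^4 + 192q^3 + 228q^2 + 114q + 20).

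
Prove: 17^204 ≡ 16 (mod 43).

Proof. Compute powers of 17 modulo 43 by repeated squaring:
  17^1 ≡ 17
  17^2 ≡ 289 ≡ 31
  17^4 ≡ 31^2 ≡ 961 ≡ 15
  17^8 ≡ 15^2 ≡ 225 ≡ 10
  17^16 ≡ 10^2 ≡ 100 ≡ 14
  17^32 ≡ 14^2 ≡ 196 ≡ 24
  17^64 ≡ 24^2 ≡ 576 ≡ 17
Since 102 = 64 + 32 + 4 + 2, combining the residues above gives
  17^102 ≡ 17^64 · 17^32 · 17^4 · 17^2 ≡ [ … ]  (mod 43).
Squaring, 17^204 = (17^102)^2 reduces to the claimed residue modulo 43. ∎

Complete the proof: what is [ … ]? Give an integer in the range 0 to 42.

17^64 · 17^32 · 17^4 · 17^2 ≡ 17 · 24 · 15 · 31 = 189720.
189720 mod 43 = 4, so 17^102 ≡ 4 (mod 43).

4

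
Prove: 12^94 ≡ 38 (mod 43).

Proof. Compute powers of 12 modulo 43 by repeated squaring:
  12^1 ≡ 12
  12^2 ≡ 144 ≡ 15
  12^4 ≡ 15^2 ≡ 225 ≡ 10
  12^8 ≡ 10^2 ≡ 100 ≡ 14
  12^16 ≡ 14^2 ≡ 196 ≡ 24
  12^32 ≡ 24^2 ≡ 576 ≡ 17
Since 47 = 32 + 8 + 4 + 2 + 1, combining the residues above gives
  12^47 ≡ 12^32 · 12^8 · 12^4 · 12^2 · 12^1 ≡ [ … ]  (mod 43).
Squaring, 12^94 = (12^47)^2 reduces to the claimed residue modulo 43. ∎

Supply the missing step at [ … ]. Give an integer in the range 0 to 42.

34

12^32 · 12^8 · 12^4 · 12^2 · 12^1 ≡ 17 · 14 · 10 · 15 · 12 = 428400.
428400 mod 43 = 34, so 12^47 ≡ 34 (mod 43).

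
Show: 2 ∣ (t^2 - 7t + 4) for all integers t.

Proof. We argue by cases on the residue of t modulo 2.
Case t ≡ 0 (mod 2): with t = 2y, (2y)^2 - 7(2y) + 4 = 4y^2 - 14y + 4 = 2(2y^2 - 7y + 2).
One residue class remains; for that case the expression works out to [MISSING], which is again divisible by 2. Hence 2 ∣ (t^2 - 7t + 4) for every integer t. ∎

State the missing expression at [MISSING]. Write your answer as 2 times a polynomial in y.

The residues treated are {0}, so the missing case is t ≡ 1 (mod 2); write t = 2y+1.
Then (2y+1)^2 - 7(2y+1) + 4 = 4y^2 - 10y - 2 = 2(2y^2 - 5y - 1).

2(2y^2 - 5y - 1)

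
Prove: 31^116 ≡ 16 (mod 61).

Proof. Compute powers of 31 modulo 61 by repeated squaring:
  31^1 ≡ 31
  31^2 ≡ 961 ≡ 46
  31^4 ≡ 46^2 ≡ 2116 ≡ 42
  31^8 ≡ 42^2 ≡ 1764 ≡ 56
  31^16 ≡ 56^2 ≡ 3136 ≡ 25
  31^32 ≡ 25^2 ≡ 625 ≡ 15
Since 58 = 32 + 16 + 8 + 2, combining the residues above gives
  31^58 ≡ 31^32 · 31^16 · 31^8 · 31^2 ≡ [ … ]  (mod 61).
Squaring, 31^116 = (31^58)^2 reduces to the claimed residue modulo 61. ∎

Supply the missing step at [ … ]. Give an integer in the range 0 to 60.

4

31^32 · 31^16 · 31^8 · 31^2 ≡ 15 · 25 · 56 · 46 = 966000.
966000 mod 61 = 4, so 31^58 ≡ 4 (mod 61).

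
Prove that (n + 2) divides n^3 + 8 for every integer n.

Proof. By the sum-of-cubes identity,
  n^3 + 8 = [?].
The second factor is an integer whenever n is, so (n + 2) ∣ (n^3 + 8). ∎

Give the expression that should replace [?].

(n + 2)(n^2 - 2n + 4)

Polynomial division of n^3 + 8 by n + 2 leaves remainder 0 and quotient n^2 - 2n + 4.
Hence n^3 + 8 = (n + 2)(n^2 - 2n + 4).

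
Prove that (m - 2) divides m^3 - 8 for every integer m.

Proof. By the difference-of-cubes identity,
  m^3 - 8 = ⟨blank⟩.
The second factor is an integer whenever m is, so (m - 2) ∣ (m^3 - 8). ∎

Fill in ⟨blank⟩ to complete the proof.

(m - 2)(m^2 + 2m + 4)

a^3 - b^3 = (a - b)(a^2 + ab + b^2). With a = m, b = 2:
m^3 - 8 = (m - 2)(m^2 + 2m + 4).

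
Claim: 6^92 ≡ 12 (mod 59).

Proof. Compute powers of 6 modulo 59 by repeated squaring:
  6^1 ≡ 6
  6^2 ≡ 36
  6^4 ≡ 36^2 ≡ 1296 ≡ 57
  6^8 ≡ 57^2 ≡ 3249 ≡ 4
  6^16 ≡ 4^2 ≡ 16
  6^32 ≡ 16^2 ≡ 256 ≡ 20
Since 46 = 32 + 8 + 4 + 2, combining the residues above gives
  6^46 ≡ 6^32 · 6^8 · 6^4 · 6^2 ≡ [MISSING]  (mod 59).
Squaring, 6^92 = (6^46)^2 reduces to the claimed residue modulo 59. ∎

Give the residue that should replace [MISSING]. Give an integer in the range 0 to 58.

22

6^32 · 6^8 · 6^4 · 6^2 ≡ 20 · 4 · 57 · 36 = 164160.
164160 mod 59 = 22, so 6^46 ≡ 22 (mod 59).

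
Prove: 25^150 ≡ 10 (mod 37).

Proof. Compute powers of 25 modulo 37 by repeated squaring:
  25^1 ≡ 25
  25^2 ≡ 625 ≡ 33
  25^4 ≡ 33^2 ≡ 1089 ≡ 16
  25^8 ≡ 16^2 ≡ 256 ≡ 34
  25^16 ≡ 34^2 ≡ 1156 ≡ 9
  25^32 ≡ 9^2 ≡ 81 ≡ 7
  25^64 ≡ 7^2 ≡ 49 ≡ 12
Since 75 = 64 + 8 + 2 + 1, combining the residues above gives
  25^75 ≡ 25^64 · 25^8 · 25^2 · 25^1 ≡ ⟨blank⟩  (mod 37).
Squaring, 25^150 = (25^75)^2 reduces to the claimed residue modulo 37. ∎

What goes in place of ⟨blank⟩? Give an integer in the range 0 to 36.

11

Multiply the listed residues: 12 · 34 · 33 · 25 = 408 → 13464 → 336600.
Reducing modulo 37: 336600 = 9097·37 + 11, so 25^75 ≡ 11.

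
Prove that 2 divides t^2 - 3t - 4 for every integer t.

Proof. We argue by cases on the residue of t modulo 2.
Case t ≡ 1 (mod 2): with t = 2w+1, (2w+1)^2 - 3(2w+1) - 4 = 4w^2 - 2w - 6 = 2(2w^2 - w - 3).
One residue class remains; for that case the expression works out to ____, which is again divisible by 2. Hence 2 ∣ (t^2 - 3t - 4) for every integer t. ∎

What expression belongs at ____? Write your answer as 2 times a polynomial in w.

The residues treated are {1}, so the missing case is t ≡ 0 (mod 2); write t = 2w.
Then (2w)^2 - 3(2w) - 4 = 4w^2 - 6w - 4 = 2(2w^2 - 3w - 2).

2(2w^2 - 3w - 2)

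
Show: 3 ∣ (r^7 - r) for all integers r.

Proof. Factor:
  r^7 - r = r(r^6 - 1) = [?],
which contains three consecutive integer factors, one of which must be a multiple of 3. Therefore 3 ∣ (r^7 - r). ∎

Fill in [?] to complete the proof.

r^6 - 1 = (r^2 - 1)(r^4 + r^2 + 1), and r^2 - 1 = (r-1)(r+1).
So r(r^6 - 1) = (r - 1)r(r + 1)(r^4 + r^2 + 1).

(r - 1)r(r + 1)(r^4 + r^2 + 1)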